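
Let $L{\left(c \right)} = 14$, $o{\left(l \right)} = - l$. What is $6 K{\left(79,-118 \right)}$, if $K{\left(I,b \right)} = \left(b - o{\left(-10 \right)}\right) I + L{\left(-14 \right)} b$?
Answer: $-70584$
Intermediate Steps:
$K{\left(I,b \right)} = 14 b + I \left(-10 + b\right)$ ($K{\left(I,b \right)} = \left(b - \left(-1\right) \left(-10\right)\right) I + 14 b = \left(b - 10\right) I + 14 b = \left(-10 + b\right) I + 14 b = I \left(-10 + b\right) + 14 b = 14 b + I \left(-10 + b\right)$)
$6 K{\left(79,-118 \right)} = 6 \left(\left(-10\right) 79 + 14 \left(-118\right) + 79 \left(-118\right)\right) = 6 \left(-790 - 1652 - 9322\right) = 6 \left(-11764\right) = -70584$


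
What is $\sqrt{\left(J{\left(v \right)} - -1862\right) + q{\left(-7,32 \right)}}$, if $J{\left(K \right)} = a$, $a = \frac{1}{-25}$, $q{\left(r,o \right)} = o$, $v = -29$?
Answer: $\frac{3 \sqrt{5261}}{5} \approx 43.52$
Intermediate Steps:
$a = - \frac{1}{25} \approx -0.04$
$J{\left(K \right)} = - \frac{1}{25}$
$\sqrt{\left(J{\left(v \right)} - -1862\right) + q{\left(-7,32 \right)}} = \sqrt{\left(- \frac{1}{25} - -1862\right) + 32} = \sqrt{\left(- \frac{1}{25} + 1862\right) + 32} = \sqrt{\frac{46549}{25} + 32} = \sqrt{\frac{47349}{25}} = \frac{3 \sqrt{5261}}{5}$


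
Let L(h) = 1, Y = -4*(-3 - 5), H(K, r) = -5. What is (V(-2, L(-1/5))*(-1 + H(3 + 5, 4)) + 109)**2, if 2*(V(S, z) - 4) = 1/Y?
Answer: 7382089/1024 ≈ 7209.1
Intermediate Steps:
Y = 32 (Y = -4*(-8) = 32)
V(S, z) = 257/64 (V(S, z) = 4 + (1/2)/32 = 4 + (1/2)*(1/32) = 4 + 1/64 = 257/64)
(V(-2, L(-1/5))*(-1 + H(3 + 5, 4)) + 109)**2 = (257*(-1 - 5)/64 + 109)**2 = ((257/64)*(-6) + 109)**2 = (-771/32 + 109)**2 = (2717/32)**2 = 7382089/1024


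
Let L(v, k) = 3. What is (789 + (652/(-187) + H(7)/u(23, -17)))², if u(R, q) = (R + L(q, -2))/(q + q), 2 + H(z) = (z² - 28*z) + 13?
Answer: 5484622073329/5909761 ≈ 9.2806e+5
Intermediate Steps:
H(z) = 11 + z² - 28*z (H(z) = -2 + ((z² - 28*z) + 13) = -2 + (13 + z² - 28*z) = 11 + z² - 28*z)
u(R, q) = (3 + R)/(2*q) (u(R, q) = (R + 3)/(q + q) = (3 + R)/((2*q)) = (3 + R)*(1/(2*q)) = (3 + R)/(2*q))
(789 + (652/(-187) + H(7)/u(23, -17)))² = (789 + (652/(-187) + (11 + 7² - 28*7)/(((½)*(3 + 23)/(-17)))))² = (789 + (652*(-1/187) + (11 + 49 - 196)/(((½)*(-1/17)*26))))² = (789 + (-652/187 - 136/(-13/17)))² = (789 + (-652/187 - 136*(-17/13)))² = (789 + (-652/187 + 2312/13))² = (789 + 423868/2431)² = (2341927/2431)² = 5484622073329/5909761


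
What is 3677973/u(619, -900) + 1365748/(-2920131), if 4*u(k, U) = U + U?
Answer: -1193419729007/146006550 ≈ -8173.7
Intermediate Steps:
u(k, U) = U/2 (u(k, U) = (U + U)/4 = (2*U)/4 = U/2)
3677973/u(619, -900) + 1365748/(-2920131) = 3677973/(((1/2)*(-900))) + 1365748/(-2920131) = 3677973/(-450) + 1365748*(-1/2920131) = 3677973*(-1/450) - 1365748/2920131 = -1225991/150 - 1365748/2920131 = -1193419729007/146006550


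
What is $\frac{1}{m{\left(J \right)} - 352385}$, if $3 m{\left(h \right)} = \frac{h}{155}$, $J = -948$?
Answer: $- \frac{155}{54619991} \approx -2.8378 \cdot 10^{-6}$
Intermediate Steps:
$m{\left(h \right)} = \frac{h}{465}$ ($m{\left(h \right)} = \frac{h \frac{1}{155}}{3} = \frac{\frac{1}{155} h}{3} = \frac{h}{465}$)
$\frac{1}{m{\left(J \right)} - 352385} = \frac{1}{\frac{1}{465} \left(-948\right) - 352385} = \frac{1}{- \frac{316}{155} - 352385} = \frac{1}{- \frac{54619991}{155}} = - \frac{155}{54619991}$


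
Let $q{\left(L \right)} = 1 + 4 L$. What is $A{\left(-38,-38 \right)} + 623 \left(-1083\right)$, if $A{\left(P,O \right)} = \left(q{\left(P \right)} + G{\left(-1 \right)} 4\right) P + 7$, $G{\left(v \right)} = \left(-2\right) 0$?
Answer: $-668964$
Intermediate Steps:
$G{\left(v \right)} = 0$
$A{\left(P,O \right)} = 7 + P \left(1 + 4 P\right)$ ($A{\left(P,O \right)} = \left(\left(1 + 4 P\right) + 0 \cdot 4\right) P + 7 = \left(\left(1 + 4 P\right) + 0\right) P + 7 = \left(1 + 4 P\right) P + 7 = P \left(1 + 4 P\right) + 7 = 7 + P \left(1 + 4 P\right)$)
$A{\left(-38,-38 \right)} + 623 \left(-1083\right) = \left(7 - 38 \left(1 + 4 \left(-38\right)\right)\right) + 623 \left(-1083\right) = \left(7 - 38 \left(1 - 152\right)\right) - 674709 = \left(7 - -5738\right) - 674709 = \left(7 + 5738\right) - 674709 = 5745 - 674709 = -668964$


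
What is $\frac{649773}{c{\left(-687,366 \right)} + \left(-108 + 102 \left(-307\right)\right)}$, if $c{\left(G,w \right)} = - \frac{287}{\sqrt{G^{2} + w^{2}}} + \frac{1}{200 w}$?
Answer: $- \frac{294614420724511753885200}{14247089864777771674693} + \frac{66615372534816000 \sqrt{2693}}{14247089864777771674693} \approx -20.679$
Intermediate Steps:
$c{\left(G,w \right)} = - \frac{287}{\sqrt{G^{2} + w^{2}}} + \frac{1}{200 w}$
$\frac{649773}{c{\left(-687,366 \right)} + \left(-108 + 102 \left(-307\right)\right)} = \frac{649773}{\left(- \frac{287}{\sqrt{\left(-687\right)^{2} + 366^{2}}} + \frac{1}{200 \cdot 366}\right) + \left(-108 + 102 \left(-307\right)\right)} = \frac{649773}{\left(- \frac{287}{\sqrt{471969 + 133956}} + \frac{1}{200} \cdot \frac{1}{366}\right) - 31422} = \frac{649773}{\left(- \frac{287}{15 \sqrt{2693}} + \frac{1}{73200}\right) - 31422} = \frac{649773}{\left(- 287 \frac{\sqrt{2693}}{40395} + \frac{1}{73200}\right) - 31422} = \frac{649773}{\left(- \frac{287 \sqrt{2693}}{40395} + \frac{1}{73200}\right) - 31422} = \frac{649773}{\left(\frac{1}{73200} - \frac{287 \sqrt{2693}}{40395}\right) - 31422} = \frac{649773}{- \frac{2300090399}{73200} - \frac{287 \sqrt{2693}}{40395}}$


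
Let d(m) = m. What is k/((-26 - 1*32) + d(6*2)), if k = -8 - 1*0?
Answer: 4/23 ≈ 0.17391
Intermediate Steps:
k = -8 (k = -8 + 0 = -8)
k/((-26 - 1*32) + d(6*2)) = -8/((-26 - 1*32) + 6*2) = -8/((-26 - 32) + 12) = -8/(-58 + 12) = -8/(-46) = -1/46*(-8) = 4/23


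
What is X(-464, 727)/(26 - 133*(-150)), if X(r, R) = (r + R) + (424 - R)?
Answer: -5/2497 ≈ -0.0020024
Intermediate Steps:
X(r, R) = 424 + r (X(r, R) = (R + r) + (424 - R) = 424 + r)
X(-464, 727)/(26 - 133*(-150)) = (424 - 464)/(26 - 133*(-150)) = -40/(26 + 19950) = -40/19976 = -40*1/19976 = -5/2497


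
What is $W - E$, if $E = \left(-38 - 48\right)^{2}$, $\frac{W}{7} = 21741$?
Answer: $144791$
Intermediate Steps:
$W = 152187$ ($W = 7 \cdot 21741 = 152187$)
$E = 7396$ ($E = \left(-86\right)^{2} = 7396$)
$W - E = 152187 - 7396 = 144791$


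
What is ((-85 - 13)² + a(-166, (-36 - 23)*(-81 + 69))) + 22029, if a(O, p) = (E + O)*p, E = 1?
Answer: -85187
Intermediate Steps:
a(O, p) = p*(1 + O) (a(O, p) = (1 + O)*p = p*(1 + O))
((-85 - 13)² + a(-166, (-36 - 23)*(-81 + 69))) + 22029 = ((-85 - 13)² + ((-36 - 23)*(-81 + 69))*(1 - 166)) + 22029 = ((-98)² - 59*(-12)*(-165)) + 22029 = (9604 + 708*(-165)) + 22029 = (9604 - 116820) + 22029 = -107216 + 22029 = -85187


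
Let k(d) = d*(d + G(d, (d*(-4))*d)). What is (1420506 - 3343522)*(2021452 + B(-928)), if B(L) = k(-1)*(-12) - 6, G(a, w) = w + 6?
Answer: -3887296077328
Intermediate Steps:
G(a, w) = 6 + w
k(d) = d*(6 + d - 4*d²) (k(d) = d*(d + (6 + (d*(-4))*d)) = d*(d + (6 + (-4*d)*d)) = d*(d + (6 - 4*d²)) = d*(6 + d - 4*d²))
B(L) = 6 (B(L) = -(6 - 1 - 4*(-1)²)*(-12) - 6 = -(6 - 1 - 4*1)*(-12) - 6 = -(6 - 1 - 4)*(-12) - 6 = -1*1*(-12) - 6 = -1*(-12) - 6 = 12 - 6 = 6)
(1420506 - 3343522)*(2021452 + B(-928)) = (1420506 - 3343522)*(2021452 + 6) = -1923016*2021458 = -3887296077328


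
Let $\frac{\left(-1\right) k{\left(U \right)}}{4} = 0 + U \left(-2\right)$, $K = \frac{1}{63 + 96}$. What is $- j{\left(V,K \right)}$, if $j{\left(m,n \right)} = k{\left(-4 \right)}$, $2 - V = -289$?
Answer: $32$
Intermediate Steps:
$K = \frac{1}{159} \approx 0.0062893$
$V = 291$ ($V = 2 - -289 = 2 + 289 = 291$)
$k{\left(U \right)} = 8 U$ ($k{\left(U \right)} = - 4 \left(0 + U \left(-2\right)\right) = - 4 \left(0 - 2 U\right) = - 4 \left(- 2 U\right) = 8 U$)
$j{\left(m,n \right)} = -32$ ($j{\left(m,n \right)} = 8 \left(-4\right) = -32$)
$- j{\left(V,K \right)} = \left(-1\right) \left(-32\right) = 32$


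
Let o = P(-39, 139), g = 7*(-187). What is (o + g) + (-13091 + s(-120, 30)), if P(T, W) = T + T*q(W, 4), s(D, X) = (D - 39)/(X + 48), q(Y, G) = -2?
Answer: -373439/26 ≈ -14363.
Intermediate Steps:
s(D, X) = (-39 + D)/(48 + X)
g = -1309
P(T, W) = -T (P(T, W) = T + T*(-2) = T - 2*T = -T)
o = 39 (o = -1*(-39) = 39)
(o + g) + (-13091 + s(-120, 30)) = (39 - 1309) + (-13091 + (-39 - 120)/(48 + 30)) = -1270 + (-13091 - 159/78) = -1270 + (-13091 + (1/78)*(-159)) = -1270 + (-13091 - 53/26) = -1270 - 340419/26 = -373439/26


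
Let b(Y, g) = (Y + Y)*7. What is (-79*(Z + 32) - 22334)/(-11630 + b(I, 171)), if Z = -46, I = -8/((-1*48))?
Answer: 63684/34883 ≈ 1.8256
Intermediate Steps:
I = ⅙ (I = -8/(-48) = -8*(-1/48) = ⅙ ≈ 0.16667)
b(Y, g) = 14*Y (b(Y, g) = (2*Y)*7 = 14*Y)
(-79*(Z + 32) - 22334)/(-11630 + b(I, 171)) = (-79*(-46 + 32) - 22334)/(-11630 + 14*(⅙)) = (-79*(-14) - 22334)/(-11630 + 7/3) = (1106 - 22334)/(-34883/3) = -21228*(-3/34883) = 63684/34883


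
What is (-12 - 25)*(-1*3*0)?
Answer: 0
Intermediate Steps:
(-12 - 25)*(-1*3*0) = -(-111)*0 = -37*0 = 0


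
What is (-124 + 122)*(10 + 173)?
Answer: -366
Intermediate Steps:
(-124 + 122)*(10 + 173) = -2*183 = -366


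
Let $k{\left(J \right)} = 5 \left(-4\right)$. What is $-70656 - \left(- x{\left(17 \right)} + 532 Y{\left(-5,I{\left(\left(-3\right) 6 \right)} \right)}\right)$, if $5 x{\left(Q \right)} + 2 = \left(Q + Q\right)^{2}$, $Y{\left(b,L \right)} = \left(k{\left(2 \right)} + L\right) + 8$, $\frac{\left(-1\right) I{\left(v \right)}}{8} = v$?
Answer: $- \frac{703246}{5} \approx -1.4065 \cdot 10^{5}$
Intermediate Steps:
$I{\left(v \right)} = - 8 v$
$k{\left(J \right)} = -20$
$Y{\left(b,L \right)} = -12 + L$ ($Y{\left(b,L \right)} = \left(-20 + L\right) + 8 = -12 + L$)
$x{\left(Q \right)} = - \frac{2}{5} + \frac{4 Q^{2}}{5}$ ($x{\left(Q \right)} = - \frac{2}{5} + \frac{\left(Q + Q\right)^{2}}{5} = - \frac{2}{5} + \frac{\left(2 Q\right)^{2}}{5} = - \frac{2}{5} + \frac{4 Q^{2}}{5}$)
$-70656 - \left(- x{\left(17 \right)} + 532 Y{\left(-5,I{\left(\left(-3\right) 6 \right)} \right)}\right) = -70656 - \left(\frac{2}{5} - \frac{1156}{5} + 532 \left(-12 - 8 \left(\left(-3\right) 6\right)\right)\right) = -70656 + \left(- 532 \left(-12 - -144\right) + \left(- \frac{2}{5} + \frac{4}{5} \cdot 289\right)\right) = -70656 + \left(- 532 \left(-12 + 144\right) + \left(- \frac{2}{5} + \frac{1156}{5}\right)\right) = -70656 + \left(\left(-532\right) 132 + \frac{1154}{5}\right) = -70656 + \left(-70224 + \frac{1154}{5}\right) = -70656 - \frac{349966}{5} = - \frac{703246}{5}$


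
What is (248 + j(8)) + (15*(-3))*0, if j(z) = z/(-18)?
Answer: 2228/9 ≈ 247.56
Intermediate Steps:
j(z) = -z/18 (j(z) = z*(-1/18) = -z/18)
(248 + j(8)) + (15*(-3))*0 = (248 - 1/18*8) + (15*(-3))*0 = (248 - 4/9) - 45*0 = 2228/9 + 0 = 2228/9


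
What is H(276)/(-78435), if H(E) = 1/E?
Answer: -1/21648060 ≈ -4.6194e-8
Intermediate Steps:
H(276)/(-78435) = 1/(276*(-78435)) = (1/276)*(-1/78435) = -1/21648060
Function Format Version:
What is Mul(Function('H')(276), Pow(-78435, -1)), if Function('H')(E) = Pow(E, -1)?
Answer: Rational(-1, 21648060) ≈ -4.6194e-8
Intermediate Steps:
Mul(Function('H')(276), Pow(-78435, -1)) = Mul(Pow(276, -1), Pow(-78435, -1)) = Mul(Rational(1, 276), Rational(-1, 78435)) = Rational(-1, 21648060)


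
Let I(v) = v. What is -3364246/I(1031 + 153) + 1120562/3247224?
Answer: -682695850481/240294576 ≈ -2841.1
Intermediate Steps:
-3364246/I(1031 + 153) + 1120562/3247224 = -3364246/(1031 + 153) + 1120562/3247224 = -3364246/1184 + 1120562*(1/3247224) = -3364246*1/1184 + 560281/1623612 = -1682123/592 + 560281/1623612 = -682695850481/240294576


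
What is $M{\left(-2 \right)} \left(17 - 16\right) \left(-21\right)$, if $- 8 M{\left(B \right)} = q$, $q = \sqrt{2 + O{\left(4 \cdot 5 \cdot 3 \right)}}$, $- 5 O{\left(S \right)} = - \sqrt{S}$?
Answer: $\frac{21 \sqrt{50 + 10 \sqrt{15}}}{40} \approx 4.9453$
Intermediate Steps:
$O{\left(S \right)} = \frac{\sqrt{S}}{5}$ ($O{\left(S \right)} = - \frac{\left(-1\right) \sqrt{S}}{5} = \frac{\sqrt{S}}{5}$)
$q = \sqrt{2 + \frac{2 \sqrt{15}}{5}}$ ($q = \sqrt{2 + \frac{\sqrt{4 \cdot 5 \cdot 3}}{5}} = \sqrt{2 + \frac{\sqrt{20 \cdot 3}}{5}} = \sqrt{2 + \frac{\sqrt{60}}{5}} = \sqrt{2 + \frac{2 \sqrt{15}}{5}} \approx 1.8839$)
$M{\left(B \right)} = - \frac{\sqrt{50 + 10 \sqrt{15}}}{40}$ ($M{\left(B \right)} = - \frac{\frac{1}{5} \sqrt{50 + 10 \sqrt{15}}}{8} = - \frac{\sqrt{50 + 10 \sqrt{15}}}{40}$)
$M{\left(-2 \right)} \left(17 - 16\right) \left(-21\right) = - \frac{\sqrt{50 + 10 \sqrt{15}}}{40} \left(17 - 16\right) \left(-21\right) = - \frac{\sqrt{50 + 10 \sqrt{15}}}{40} \cdot 1 \left(-21\right) = - \frac{\sqrt{50 + 10 \sqrt{15}}}{40} \left(-21\right) = \frac{21 \sqrt{50 + 10 \sqrt{15}}}{40}$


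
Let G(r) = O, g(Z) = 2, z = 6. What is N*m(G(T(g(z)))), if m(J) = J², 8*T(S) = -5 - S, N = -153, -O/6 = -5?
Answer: -137700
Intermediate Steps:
O = 30 (O = -6*(-5) = 30)
T(S) = -5/8 - S/8 (T(S) = (-5 - S)/8 = -5/8 - S/8)
G(r) = 30
N*m(G(T(g(z)))) = -153*30² = -153*900 = -137700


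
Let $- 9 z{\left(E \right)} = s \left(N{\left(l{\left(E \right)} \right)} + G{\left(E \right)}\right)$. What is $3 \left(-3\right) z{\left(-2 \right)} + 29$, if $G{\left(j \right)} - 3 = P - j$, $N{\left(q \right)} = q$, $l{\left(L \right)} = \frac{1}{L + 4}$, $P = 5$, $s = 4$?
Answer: $71$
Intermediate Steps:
$l{\left(L \right)} = \frac{1}{4 + L}$
$G{\left(j \right)} = 8 - j$ ($G{\left(j \right)} = 3 - \left(-5 + j\right) = 8 - j$)
$z{\left(E \right)} = - \frac{32}{9} - \frac{4}{9 \left(4 + E\right)} + \frac{4 E}{9}$ ($z{\left(E \right)} = - \frac{4 \left(\frac{1}{4 + E} - \left(-8 + E\right)\right)}{9} = - \frac{4 \left(8 + \frac{1}{4 + E} - E\right)}{9} = - \frac{32 - 4 E + \frac{4}{4 + E}}{9} = - \frac{32}{9} - \frac{4}{9 \left(4 + E\right)} + \frac{4 E}{9}$)
$3 \left(-3\right) z{\left(-2 \right)} + 29 = 3 \left(-3\right) \frac{4 \left(-1 + \left(-8 - 2\right) \left(4 - 2\right)\right)}{9 \left(4 - 2\right)} + 29 = - 9 \frac{4 \left(-1 - 20\right)}{9 \cdot 2} + 29 = - 9 \cdot \frac{4}{9} \cdot \frac{1}{2} \left(-1 - 20\right) + 29 = - 9 \cdot \frac{4}{9} \cdot \frac{1}{2} \left(-21\right) + 29 = \left(-9\right) \left(- \frac{14}{3}\right) + 29 = 42 + 29 = 71$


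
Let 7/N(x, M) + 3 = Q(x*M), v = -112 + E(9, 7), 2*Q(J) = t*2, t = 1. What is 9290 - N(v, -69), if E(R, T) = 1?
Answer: 18587/2 ≈ 9293.5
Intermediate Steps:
Q(J) = 1 (Q(J) = (1*2)/2 = (½)*2 = 1)
v = -111 (v = -112 + 1 = -111)
N(x, M) = -7/2 (N(x, M) = 7/(-3 + 1) = 7/(-2) = 7*(-½) = -7/2)
9290 - N(v, -69) = 9290 - 1*(-7/2) = 9290 + 7/2 = 18587/2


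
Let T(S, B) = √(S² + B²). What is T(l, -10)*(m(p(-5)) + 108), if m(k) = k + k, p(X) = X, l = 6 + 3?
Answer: 98*√181 ≈ 1318.5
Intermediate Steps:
l = 9
m(k) = 2*k
T(S, B) = √(B² + S²)
T(l, -10)*(m(p(-5)) + 108) = √((-10)² + 9²)*(2*(-5) + 108) = √(100 + 81)*(-10 + 108) = √181*98 = 98*√181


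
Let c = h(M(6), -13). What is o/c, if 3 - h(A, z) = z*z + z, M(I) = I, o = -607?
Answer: 607/153 ≈ 3.9673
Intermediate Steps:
h(A, z) = 3 - z - z**2 (h(A, z) = 3 - (z*z + z) = 3 - (z**2 + z) = 3 - (z + z**2) = 3 + (-z - z**2) = 3 - z - z**2)
c = -153 (c = 3 - 1*(-13) - 1*(-13)**2 = 3 + 13 - 1*169 = 3 + 13 - 169 = -153)
o/c = -607/(-153) = -607*(-1/153) = 607/153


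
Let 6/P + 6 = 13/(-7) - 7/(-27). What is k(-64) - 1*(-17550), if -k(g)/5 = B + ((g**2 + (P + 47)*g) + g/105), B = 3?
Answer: 89302061/7539 ≈ 11845.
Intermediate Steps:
P = -567/718 (P = 6/(-6 + (13/(-7) - 7/(-27))) = 6/(-6 + (13*(-1/7) - 7*(-1/27))) = 6/(-6 + (-13/7 + 7/27)) = 6/(-6 - 302/189) = 6/(-1436/189) = 6*(-189/1436) = -567/718 ≈ -0.78969)
k(g) = -15 - 5*g**2 - 3484513*g/15078 (k(g) = -5*(3 + ((g**2 + (-567/718 + 47)*g) + g/105)) = -5*(3 + ((g**2 + 33179*g/718) + g*(1/105))) = -5*(3 + ((g**2 + 33179*g/718) + g/105)) = -5*(3 + (g**2 + 3484513*g/75390)) = -5*(3 + g**2 + 3484513*g/75390) = -15 - 5*g**2 - 3484513*g/15078)
k(-64) - 1*(-17550) = (-15 - 5*(-64)**2 - 3484513/15078*(-64)) - 1*(-17550) = (-15 - 5*4096 + 111504416/7539) + 17550 = (-15 - 20480 + 111504416/7539) + 17550 = -43007389/7539 + 17550 = 89302061/7539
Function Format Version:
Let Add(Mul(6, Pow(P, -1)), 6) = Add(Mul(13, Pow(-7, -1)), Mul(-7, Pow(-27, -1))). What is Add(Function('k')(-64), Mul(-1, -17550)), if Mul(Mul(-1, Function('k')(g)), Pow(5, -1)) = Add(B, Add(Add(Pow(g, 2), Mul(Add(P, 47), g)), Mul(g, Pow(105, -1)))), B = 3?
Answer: Rational(89302061, 7539) ≈ 11845.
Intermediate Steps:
P = Rational(-567, 718) (P = Mul(6, Pow(Add(-6, Add(Mul(13, Pow(-7, -1)), Mul(-7, Pow(-27, -1)))), -1)) = Mul(6, Pow(Add(-6, Add(Mul(13, Rational(-1, 7)), Mul(-7, Rational(-1, 27)))), -1)) = Mul(6, Pow(Add(-6, Add(Rational(-13, 7), Rational(7, 27))), -1)) = Mul(6, Pow(Add(-6, Rational(-302, 189)), -1)) = Mul(6, Pow(Rational(-1436, 189), -1)) = Mul(6, Rational(-189, 1436)) = Rational(-567, 718) ≈ -0.78969)
Function('k')(g) = Add(-15, Mul(-5, Pow(g, 2)), Mul(Rational(-3484513, 15078), g)) (Function('k')(g) = Mul(-5, Add(3, Add(Add(Pow(g, 2), Mul(Add(Rational(-567, 718), 47), g)), Mul(g, Pow(105, -1))))) = Mul(-5, Add(3, Add(Add(Pow(g, 2), Mul(Rational(33179, 718), g)), Mul(g, Rational(1, 105))))) = Mul(-5, Add(3, Add(Add(Pow(g, 2), Mul(Rational(33179, 718), g)), Mul(Rational(1, 105), g)))) = Mul(-5, Add(3, Add(Pow(g, 2), Mul(Rational(3484513, 75390), g)))) = Mul(-5, Add(3, Pow(g, 2), Mul(Rational(3484513, 75390), g))) = Add(-15, Mul(-5, Pow(g, 2)), Mul(Rational(-3484513, 15078), g)))
Add(Function('k')(-64), Mul(-1, -17550)) = Add(Add(-15, Mul(-5, Pow(-64, 2)), Mul(Rational(-3484513, 15078), -64)), Mul(-1, -17550)) = Add(Add(-15, Mul(-5, 4096), Rational(111504416, 7539)), 17550) = Add(Add(-15, -20480, Rational(111504416, 7539)), 17550) = Add(Rational(-43007389, 7539), 17550) = Rational(89302061, 7539)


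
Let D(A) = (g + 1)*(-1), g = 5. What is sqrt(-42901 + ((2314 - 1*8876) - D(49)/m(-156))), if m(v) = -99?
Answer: I*sqrt(53865273)/33 ≈ 222.4*I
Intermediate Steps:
D(A) = -6 (D(A) = (5 + 1)*(-1) = 6*(-1) = -6)
sqrt(-42901 + ((2314 - 1*8876) - D(49)/m(-156))) = sqrt(-42901 + ((2314 - 1*8876) - (-6)/(-99))) = sqrt(-42901 + ((2314 - 8876) - (-6)*(-1)/99)) = sqrt(-42901 + (-6562 - 1*2/33)) = sqrt(-42901 + (-6562 - 2/33)) = sqrt(-42901 - 216548/33) = sqrt(-1632281/33) = I*sqrt(53865273)/33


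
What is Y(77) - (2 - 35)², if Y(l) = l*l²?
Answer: 455444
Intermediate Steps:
Y(l) = l³
Y(77) - (2 - 35)² = 77³ - (2 - 35)² = 456533 - 1*(-33)² = 456533 - 1*1089 = 456533 - 1089 = 455444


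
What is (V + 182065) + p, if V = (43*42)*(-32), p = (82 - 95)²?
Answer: 124442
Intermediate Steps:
p = 169 (p = (-13)² = 169)
V = -57792 (V = 1806*(-32) = -57792)
(V + 182065) + p = (-57792 + 182065) + 169 = 124273 + 169 = 124442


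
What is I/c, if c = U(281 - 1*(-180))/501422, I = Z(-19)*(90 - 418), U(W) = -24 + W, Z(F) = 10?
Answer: -1644664160/437 ≈ -3.7635e+6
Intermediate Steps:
I = -3280 (I = 10*(90 - 418) = 10*(-328) = -3280)
c = 437/501422 (c = (-24 + (281 - 1*(-180)))/501422 = (-24 + (281 + 180))*(1/501422) = (-24 + 461)*(1/501422) = 437*(1/501422) = 437/501422 ≈ 0.00087152)
I/c = -3280/437/501422 = -3280*501422/437 = -1644664160/437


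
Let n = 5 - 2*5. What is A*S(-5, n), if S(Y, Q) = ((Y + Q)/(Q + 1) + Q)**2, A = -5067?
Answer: -126675/4 ≈ -31669.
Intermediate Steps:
n = -5 (n = 5 - 10 = -5)
S(Y, Q) = (Q + (Q + Y)/(1 + Q))**2 (S(Y, Q) = ((Q + Y)/(1 + Q) + Q)**2 = (Q + (Q + Y)/(1 + Q))**2)
A*S(-5, n) = -5067*(-5 + (-5)**2 + 2*(-5))**2/(1 - 5)**2 = -5067*(-5 + 25 - 10)**2/(-4)**2 = -5067*10**2/16 = -5067*100/16 = -5067*25/4 = -126675/4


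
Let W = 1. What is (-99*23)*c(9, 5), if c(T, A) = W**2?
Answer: -2277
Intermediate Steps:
c(T, A) = 1 (c(T, A) = 1**2 = 1)
(-99*23)*c(9, 5) = -99*23*1 = -2277*1 = -2277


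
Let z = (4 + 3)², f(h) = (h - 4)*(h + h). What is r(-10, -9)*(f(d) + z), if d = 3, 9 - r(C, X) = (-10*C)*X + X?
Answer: 39474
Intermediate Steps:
r(C, X) = 9 - X + 10*C*X (r(C, X) = 9 - ((-10*C)*X + X) = 9 - (-10*C*X + X) = 9 - (X - 10*C*X) = 9 + (-X + 10*C*X) = 9 - X + 10*C*X)
f(h) = 2*h*(-4 + h) (f(h) = (-4 + h)*(2*h) = 2*h*(-4 + h))
z = 49 (z = 7² = 49)
r(-10, -9)*(f(d) + z) = (9 - 1*(-9) + 10*(-10)*(-9))*(2*3*(-4 + 3) + 49) = (9 + 9 + 900)*(2*3*(-1) + 49) = 918*(-6 + 49) = 918*43 = 39474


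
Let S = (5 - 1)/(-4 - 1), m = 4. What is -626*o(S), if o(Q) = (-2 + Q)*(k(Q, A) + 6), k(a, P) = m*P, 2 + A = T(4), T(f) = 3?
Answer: 17528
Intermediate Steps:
S = -⅘ (S = 4/(-5) = 4*(-⅕) = -⅘ ≈ -0.80000)
A = 1 (A = -2 + 3 = 1)
k(a, P) = 4*P
o(Q) = -20 + 10*Q (o(Q) = (-2 + Q)*(4*1 + 6) = (-2 + Q)*(4 + 6) = (-2 + Q)*10 = -20 + 10*Q)
-626*o(S) = -626*(-20 + 10*(-⅘)) = -626*(-20 - 8) = -626*(-28) = 17528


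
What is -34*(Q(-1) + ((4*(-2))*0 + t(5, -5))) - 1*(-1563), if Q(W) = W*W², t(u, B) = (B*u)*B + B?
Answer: -2483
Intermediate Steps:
t(u, B) = B + u*B² (t(u, B) = u*B² + B = B + u*B²)
Q(W) = W³
-34*(Q(-1) + ((4*(-2))*0 + t(5, -5))) - 1*(-1563) = -34*((-1)³ + ((4*(-2))*0 - 5*(1 - 5*5))) - 1*(-1563) = -34*(-1 + (-8*0 - 5*(1 - 25))) + 1563 = -34*(-1 + (0 - 5*(-24))) + 1563 = -34*(-1 + (0 + 120)) + 1563 = -34*(-1 + 120) + 1563 = -34*119 + 1563 = -4046 + 1563 = -2483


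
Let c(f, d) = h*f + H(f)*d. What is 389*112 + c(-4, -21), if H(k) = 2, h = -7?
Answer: 43554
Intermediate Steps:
c(f, d) = -7*f + 2*d
389*112 + c(-4, -21) = 389*112 + (-7*(-4) + 2*(-21)) = 43568 + (28 - 42) = 43568 - 14 = 43554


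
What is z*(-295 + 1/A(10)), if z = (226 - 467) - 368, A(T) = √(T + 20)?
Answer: 179655 - 203*√30/10 ≈ 1.7954e+5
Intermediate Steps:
A(T) = √(20 + T)
z = -609 (z = -241 - 368 = -609)
z*(-295 + 1/A(10)) = -609*(-295 + 1/(√(20 + 10))) = -609*(-295 + 1/(√30)) = -609*(-295 + √30/30) = 179655 - 203*√30/10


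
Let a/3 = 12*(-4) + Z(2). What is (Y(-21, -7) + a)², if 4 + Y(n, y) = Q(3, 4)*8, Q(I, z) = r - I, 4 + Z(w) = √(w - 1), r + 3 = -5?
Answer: 60025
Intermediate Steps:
r = -8 (r = -3 - 5 = -8)
Z(w) = -4 + √(-1 + w) (Z(w) = -4 + √(w - 1) = -4 + √(-1 + w))
Q(I, z) = -8 - I
Y(n, y) = -92 (Y(n, y) = -4 + (-8 - 1*3)*8 = -4 + (-8 - 3)*8 = -4 - 11*8 = -4 - 88 = -92)
a = -153 (a = 3*(12*(-4) + (-4 + √(-1 + 2))) = 3*(-48 + (-4 + √1)) = 3*(-48 + (-4 + 1)) = 3*(-48 - 3) = 3*(-51) = -153)
(Y(-21, -7) + a)² = (-92 - 153)² = (-245)² = 60025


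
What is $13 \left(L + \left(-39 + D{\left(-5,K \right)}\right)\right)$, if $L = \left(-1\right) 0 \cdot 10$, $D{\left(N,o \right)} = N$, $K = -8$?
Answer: $-572$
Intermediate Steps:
$L = 0$ ($L = 0 \cdot 10 = 0$)
$13 \left(L + \left(-39 + D{\left(-5,K \right)}\right)\right) = 13 \left(0 - 44\right) = 13 \left(-44\right) = -572$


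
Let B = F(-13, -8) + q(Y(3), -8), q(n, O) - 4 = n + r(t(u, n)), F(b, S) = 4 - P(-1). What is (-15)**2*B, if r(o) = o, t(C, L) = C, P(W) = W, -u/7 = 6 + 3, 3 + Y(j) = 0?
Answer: -12825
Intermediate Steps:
Y(j) = -3 (Y(j) = -3 + 0 = -3)
u = -63 (u = -7*(6 + 3) = -7*9 = -63)
F(b, S) = 5 (F(b, S) = 4 - 1*(-1) = 4 + 1 = 5)
q(n, O) = -59 + n (q(n, O) = 4 + (n - 63) = 4 + (-63 + n) = -59 + n)
B = -57 (B = 5 + (-59 - 3) = 5 - 62 = -57)
(-15)**2*B = (-15)**2*(-57) = 225*(-57) = -12825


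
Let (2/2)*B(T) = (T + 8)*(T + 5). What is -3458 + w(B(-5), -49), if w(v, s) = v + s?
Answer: -3507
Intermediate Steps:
B(T) = (5 + T)*(8 + T) (B(T) = (T + 8)*(T + 5) = (8 + T)*(5 + T) = (5 + T)*(8 + T))
w(v, s) = s + v
-3458 + w(B(-5), -49) = -3458 + (-49 + (40 + (-5)² + 13*(-5))) = -3458 + (-49 + (40 + 25 - 65)) = -3458 + (-49 + 0) = -3458 - 49 = -3507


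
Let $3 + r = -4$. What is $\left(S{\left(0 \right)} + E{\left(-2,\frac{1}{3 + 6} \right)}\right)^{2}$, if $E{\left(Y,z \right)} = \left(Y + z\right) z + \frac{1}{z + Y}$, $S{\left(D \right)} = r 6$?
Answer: $\frac{3463557904}{1896129} \approx 1826.6$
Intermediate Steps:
$r = -7$ ($r = -3 - 4 = -7$)
$S{\left(D \right)} = -42$ ($S{\left(D \right)} = \left(-7\right) 6 = -42$)
$E{\left(Y,z \right)} = \frac{1}{Y + z} + z \left(Y + z\right)$ ($E{\left(Y,z \right)} = z \left(Y + z\right) + \frac{1}{Y + z} = \frac{1}{Y + z} + z \left(Y + z\right)$)
$\left(S{\left(0 \right)} + E{\left(-2,\frac{1}{3 + 6} \right)}\right)^{2} = \left(-42 + \frac{1 + \frac{\left(-2 + \frac{1}{3 + 6}\right)^{2}}{3 + 6}}{-2 + \frac{1}{3 + 6}}\right)^{2} = \left(-42 + \frac{1 + \frac{\left(-2 + \frac{1}{9}\right)^{2}}{9}}{-2 + \frac{1}{9}}\right)^{2} = \left(-42 + \frac{1 + \frac{\left(- \frac{17}{9}\right)^{2}}{9}}{- \frac{17}{9}}\right)^{2} = \left(-42 - \frac{9 \left(1 + \frac{1}{9} \cdot \frac{289}{81}\right)}{17}\right)^{2} = \left(-42 - \frac{9 \left(1 + \frac{289}{729}\right)}{17}\right)^{2} = \left(-42 - \frac{1018}{1377}\right)^{2} = \left(- \frac{58852}{1377}\right)^{2} = \frac{3463557904}{1896129}$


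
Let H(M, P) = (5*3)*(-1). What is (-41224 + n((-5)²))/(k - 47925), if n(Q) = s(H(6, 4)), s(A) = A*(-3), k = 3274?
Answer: 41179/44651 ≈ 0.92224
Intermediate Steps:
H(M, P) = -15 (H(M, P) = 15*(-1) = -15)
s(A) = -3*A
n(Q) = 45 (n(Q) = -3*(-15) = 45)
(-41224 + n((-5)²))/(k - 47925) = (-41224 + 45)/(3274 - 47925) = -41179/(-44651) = -41179*(-1/44651) = 41179/44651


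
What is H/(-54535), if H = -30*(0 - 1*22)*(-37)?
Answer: 4884/10907 ≈ 0.44779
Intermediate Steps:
H = -24420 (H = -30*(0 - 22)*(-37) = -30*(-22)*(-37) = 660*(-37) = -24420)
H/(-54535) = -24420/(-54535) = -24420*(-1/54535) = 4884/10907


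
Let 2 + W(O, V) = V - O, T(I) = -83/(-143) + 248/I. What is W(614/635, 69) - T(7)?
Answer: 19084356/635635 ≈ 30.024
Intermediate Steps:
T(I) = 83/143 + 248/I (T(I) = -83*(-1/143) + 248/I = 83/143 + 248/I)
W(O, V) = -2 + V - O (W(O, V) = -2 + (V - O) = -2 + V - O)
W(614/635, 69) - T(7) = (-2 + 69 - 614/635) - (83/143 + 248/7) = (-2 + 69 - 614/635) - (83/143 + 248*(1/7)) = (-2 + 69 - 1*614/635) - (83/143 + 248/7) = (-2 + 69 - 614/635) - 1*36045/1001 = 41931/635 - 36045/1001 = 19084356/635635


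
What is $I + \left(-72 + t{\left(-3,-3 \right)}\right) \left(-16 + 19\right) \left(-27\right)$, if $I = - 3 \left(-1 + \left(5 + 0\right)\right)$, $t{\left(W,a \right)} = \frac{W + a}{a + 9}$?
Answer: $5901$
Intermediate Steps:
$t{\left(W,a \right)} = \frac{W + a}{9 + a}$
$I = -12$ ($I = - 3 \left(-1 + 5\right) = \left(-3\right) 4 = -12$)
$I + \left(-72 + t{\left(-3,-3 \right)}\right) \left(-16 + 19\right) \left(-27\right) = -12 + \left(-72 + \frac{-3 - 3}{9 - 3}\right) \left(-16 + 19\right) \left(-27\right) = -12 + \left(-72 + \frac{1}{6} \left(-6\right)\right) 3 \left(-27\right) = -12 + \left(-72 - 1\right) 3 \left(-27\right) = -12 + \left(-73\right) 3 \left(-27\right) = -12 - -5913 = -12 + 5913 = 5901$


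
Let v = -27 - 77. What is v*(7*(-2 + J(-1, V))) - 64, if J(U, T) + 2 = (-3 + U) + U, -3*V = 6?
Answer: 6488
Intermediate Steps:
V = -2 (V = -⅓*6 = -2)
J(U, T) = -5 + 2*U (J(U, T) = -2 + ((-3 + U) + U) = -2 + (-3 + 2*U) = -5 + 2*U)
v = -104
v*(7*(-2 + J(-1, V))) - 64 = -728*(-2 + (-5 + 2*(-1))) - 64 = -728*(-2 + (-5 - 2)) - 64 = -728*(-2 - 7) - 64 = -728*(-9) - 64 = -104*(-63) - 64 = 6552 - 64 = 6488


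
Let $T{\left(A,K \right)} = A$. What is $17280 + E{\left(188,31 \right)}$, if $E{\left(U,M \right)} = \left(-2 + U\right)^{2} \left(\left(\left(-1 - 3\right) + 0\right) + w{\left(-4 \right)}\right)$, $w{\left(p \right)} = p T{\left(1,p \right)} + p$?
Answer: $-397872$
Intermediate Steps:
$w{\left(p \right)} = 2 p$ ($w{\left(p \right)} = p 1 + p = p + p = 2 p$)
$E{\left(U,M \right)} = - 12 \left(-2 + U\right)^{2}$ ($E{\left(U,M \right)} = \left(-2 + U\right)^{2} \left(\left(\left(-1 - 3\right) + 0\right) + 2 \left(-4\right)\right) = \left(-2 + U\right)^{2} \left(\left(-4 + 0\right) - 8\right) = \left(-2 + U\right)^{2} \left(-4 - 8\right) = \left(-2 + U\right)^{2} \left(-12\right) = - 12 \left(-2 + U\right)^{2}$)
$17280 + E{\left(188,31 \right)} = 17280 - 12 \left(-2 + 188\right)^{2} = 17280 - 12 \cdot 186^{2} = 17280 - 415152 = -397872$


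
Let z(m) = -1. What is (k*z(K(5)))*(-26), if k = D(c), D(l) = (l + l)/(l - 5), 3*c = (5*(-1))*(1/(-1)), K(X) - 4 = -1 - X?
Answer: -26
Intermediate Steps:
K(X) = 3 - X (K(X) = 4 + (-1 - X) = 3 - X)
c = 5/3 (c = ((5*(-1))*(1/(-1)))/3 = (-5*(-1))/3 = (⅓)*5 = 5/3 ≈ 1.6667)
D(l) = 2*l/(-5 + l) (D(l) = (2*l)/(-5 + l) = 2*l/(-5 + l))
k = -1 (k = 2*(5/3)/(-5 + 5/3) = 2*(5/3)/(-10/3) = 2*(5/3)*(-3/10) = -1)
(k*z(K(5)))*(-26) = -1*(-1)*(-26) = 1*(-26) = -26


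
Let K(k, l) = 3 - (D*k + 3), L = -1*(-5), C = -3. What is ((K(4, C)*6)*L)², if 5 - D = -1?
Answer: 518400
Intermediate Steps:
D = 6 (D = 5 - 1*(-1) = 5 + 1 = 6)
L = 5
K(k, l) = -6*k (K(k, l) = 3 - (6*k + 3) = 3 - (3 + 6*k) = 3 + (-3 - 6*k) = -6*k)
((K(4, C)*6)*L)² = ((-6*4*6)*5)² = (-24*6*5)² = (-144*5)² = (-720)² = 518400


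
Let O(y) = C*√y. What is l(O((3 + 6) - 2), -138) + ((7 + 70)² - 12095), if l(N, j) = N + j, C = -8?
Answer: -6304 - 8*√7 ≈ -6325.2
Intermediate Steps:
O(y) = -8*√y
l(O((3 + 6) - 2), -138) + ((7 + 70)² - 12095) = (-8*√((3 + 6) - 2) - 138) + ((7 + 70)² - 12095) = (-8*√(9 - 2) - 138) + (77² - 12095) = (-8*√7 - 138) + (5929 - 12095) = (-138 - 8*√7) - 6166 = -6304 - 8*√7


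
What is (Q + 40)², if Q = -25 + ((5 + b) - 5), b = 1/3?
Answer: 2116/9 ≈ 235.11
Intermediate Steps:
b = ⅓ ≈ 0.33333
Q = -74/3 (Q = -25 + ((5 + ⅓) - 5) = -25 + (16/3 - 5) = -25 + ⅓ = -74/3 ≈ -24.667)
(Q + 40)² = (-74/3 + 40)² = (46/3)² = 2116/9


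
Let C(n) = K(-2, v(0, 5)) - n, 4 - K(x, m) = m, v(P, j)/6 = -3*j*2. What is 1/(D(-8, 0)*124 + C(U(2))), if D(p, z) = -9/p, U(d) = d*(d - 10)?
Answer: 2/679 ≈ 0.0029455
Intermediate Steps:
U(d) = d*(-10 + d)
v(P, j) = -36*j (v(P, j) = 6*(-3*j*2) = 6*(-6*j) = -36*j)
K(x, m) = 4 - m
C(n) = 184 - n (C(n) = (4 - (-36)*5) - n = (4 - 1*(-180)) - n = (4 + 180) - n = 184 - n)
1/(D(-8, 0)*124 + C(U(2))) = 1/(-9/(-8)*124 + (184 - 2*(-10 + 2))) = 1/(-9*(-⅛)*124 + (184 - 2*(-8))) = 1/((9/8)*124 + (184 - 1*(-16))) = 1/(279/2 + (184 + 16)) = 1/(279/2 + 200) = 1/(679/2) = 2/679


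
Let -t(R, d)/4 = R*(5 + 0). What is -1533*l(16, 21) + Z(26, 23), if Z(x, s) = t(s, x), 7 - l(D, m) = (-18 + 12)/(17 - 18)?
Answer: -1993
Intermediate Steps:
l(D, m) = 1 (l(D, m) = 7 - (-18 + 12)/(17 - 18) = 7 - (-6)/(-1) = 7 - (-6)*(-1) = 7 - 1*6 = 7 - 6 = 1)
t(R, d) = -20*R (t(R, d) = -4*R*(5 + 0) = -4*R*5 = -20*R)
Z(x, s) = -20*s
-1533*l(16, 21) + Z(26, 23) = -1533*1 - 20*23 = -1533 - 460 = -1993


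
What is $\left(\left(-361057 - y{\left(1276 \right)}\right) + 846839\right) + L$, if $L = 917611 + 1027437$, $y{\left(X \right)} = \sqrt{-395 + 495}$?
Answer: $2430820$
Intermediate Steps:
$y{\left(X \right)} = 10$ ($y{\left(X \right)} = \sqrt{100} = 10$)
$L = 1945048$
$\left(\left(-361057 - y{\left(1276 \right)}\right) + 846839\right) + L = \left(\left(-361057 - 10\right) + 846839\right) + 1945048 = \left(-361067 + 846839\right) + 1945048 = 485772 + 1945048 = 2430820$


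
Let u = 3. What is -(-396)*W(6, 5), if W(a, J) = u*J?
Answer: 5940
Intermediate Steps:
W(a, J) = 3*J
-(-396)*W(6, 5) = -(-396)*3*5 = -(-396)*15 = -12*(-495) = 5940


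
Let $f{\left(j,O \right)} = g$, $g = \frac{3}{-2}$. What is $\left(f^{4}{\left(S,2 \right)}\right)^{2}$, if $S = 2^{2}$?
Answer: $\frac{6561}{256} \approx 25.629$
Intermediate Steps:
$S = 4$
$g = - \frac{3}{2}$ ($g = 3 \left(- \frac{1}{2}\right) = - \frac{3}{2} \approx -1.5$)
$f{\left(j,O \right)} = - \frac{3}{2}$
$\left(f^{4}{\left(S,2 \right)}\right)^{2} = \left(\left(- \frac{3}{2}\right)^{4}\right)^{2} = \left(\frac{81}{16}\right)^{2} = \frac{6561}{256}$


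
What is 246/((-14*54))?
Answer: -41/126 ≈ -0.32540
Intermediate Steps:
246/((-14*54)) = 246/(-756) = 246*(-1/756) = -41/126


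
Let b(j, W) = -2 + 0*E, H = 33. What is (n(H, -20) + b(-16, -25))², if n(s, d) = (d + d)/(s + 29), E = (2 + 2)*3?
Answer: 6724/961 ≈ 6.9969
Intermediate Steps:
E = 12 (E = 4*3 = 12)
b(j, W) = -2 (b(j, W) = -2 + 0*12 = -2 + 0 = -2)
n(s, d) = 2*d/(29 + s) (n(s, d) = (2*d)/(29 + s) = 2*d/(29 + s))
(n(H, -20) + b(-16, -25))² = (2*(-20)/(29 + 33) - 2)² = (2*(-20)/62 - 2)² = (2*(-20)*(1/62) - 2)² = (-20/31 - 2)² = (-82/31)² = 6724/961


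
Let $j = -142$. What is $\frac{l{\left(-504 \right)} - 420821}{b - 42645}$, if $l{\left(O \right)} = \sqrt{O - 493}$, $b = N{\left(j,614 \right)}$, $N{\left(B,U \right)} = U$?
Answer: $\frac{420821}{42031} - \frac{i \sqrt{997}}{42031} \approx 10.012 - 0.00075124 i$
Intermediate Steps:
$b = 614$
$l{\left(O \right)} = \sqrt{-493 + O}$
$\frac{l{\left(-504 \right)} - 420821}{b - 42645} = \frac{\sqrt{-493 - 504} - 420821}{614 - 42645} = \frac{\sqrt{-997} - 420821}{-42031} = \left(i \sqrt{997} - 420821\right) \left(- \frac{1}{42031}\right) = \left(-420821 + i \sqrt{997}\right) \left(- \frac{1}{42031}\right) = \frac{420821}{42031} - \frac{i \sqrt{997}}{42031}$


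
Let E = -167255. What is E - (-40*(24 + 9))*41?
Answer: -113135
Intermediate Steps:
E - (-40*(24 + 9))*41 = -167255 - (-40*(24 + 9))*41 = -167255 - (-40*33)*41 = -167255 - (-1320)*41 = -167255 - 1*(-54120) = -167255 + 54120 = -113135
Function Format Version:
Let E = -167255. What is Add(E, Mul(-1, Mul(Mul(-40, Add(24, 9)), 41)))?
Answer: -113135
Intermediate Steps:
Add(E, Mul(-1, Mul(Mul(-40, Add(24, 9)), 41))) = Add(-167255, Mul(-1, Mul(Mul(-40, Add(24, 9)), 41))) = Add(-167255, Mul(-1, Mul(Mul(-40, 33), 41))) = Add(-167255, Mul(-1, Mul(-1320, 41))) = Add(-167255, Mul(-1, -54120)) = Add(-167255, 54120) = -113135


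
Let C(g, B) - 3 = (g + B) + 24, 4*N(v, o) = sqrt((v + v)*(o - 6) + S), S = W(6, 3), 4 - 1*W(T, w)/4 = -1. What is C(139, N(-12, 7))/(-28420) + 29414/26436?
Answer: 51972344/46956945 - I/56840 ≈ 1.1068 - 1.7593e-5*I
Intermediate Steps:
W(T, w) = 20 (W(T, w) = 16 - 4*(-1) = 16 + 4 = 20)
S = 20
N(v, o) = sqrt(20 + 2*v*(-6 + o))/4 (N(v, o) = sqrt((v + v)*(o - 6) + 20)/4 = sqrt((2*v)*(-6 + o) + 20)/4 = sqrt(2*v*(-6 + o) + 20)/4 = sqrt(20 + 2*v*(-6 + o))/4)
C(g, B) = 27 + B + g (C(g, B) = 3 + ((g + B) + 24) = 3 + ((B + g) + 24) = 3 + (24 + B + g) = 27 + B + g)
C(139, N(-12, 7))/(-28420) + 29414/26436 = (27 + sqrt(20 - 12*(-12) + 2*7*(-12))/4 + 139)/(-28420) + 29414/26436 = (27 + sqrt(20 + 144 - 168)/4 + 139)*(-1/28420) + 29414*(1/26436) = (27 + sqrt(-4)/4 + 139)*(-1/28420) + 14707/13218 = (27 + (2*I)/4 + 139)*(-1/28420) + 14707/13218 = (27 + I/2 + 139)*(-1/28420) + 14707/13218 = (166 + I/2)*(-1/28420) + 14707/13218 = (-83/14210 - I/56840) + 14707/13218 = 51972344/46956945 - I/56840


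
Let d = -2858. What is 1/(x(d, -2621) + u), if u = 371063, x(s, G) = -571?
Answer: 1/370492 ≈ 2.6991e-6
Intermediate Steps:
1/(x(d, -2621) + u) = 1/(-571 + 371063) = 1/370492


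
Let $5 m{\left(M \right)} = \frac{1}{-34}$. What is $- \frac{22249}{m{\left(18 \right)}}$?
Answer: $3782330$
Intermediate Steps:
$m{\left(M \right)} = - \frac{1}{170}$ ($m{\left(M \right)} = \frac{1}{5 \left(-34\right)} = \frac{1}{5} \left(- \frac{1}{34}\right) = - \frac{1}{170}$)
$- \frac{22249}{m{\left(18 \right)}} = - \frac{22249}{- \frac{1}{170}} = \left(-22249\right) \left(-170\right) = 3782330$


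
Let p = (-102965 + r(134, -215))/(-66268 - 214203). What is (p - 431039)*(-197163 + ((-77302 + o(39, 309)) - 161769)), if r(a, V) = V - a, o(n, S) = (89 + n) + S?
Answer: 52685171071260835/280471 ≈ 1.8785e+11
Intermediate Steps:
o(n, S) = 89 + S + n
p = 103314/280471 (p = (-102965 + (-215 - 1*134))/(-66268 - 214203) = (-102965 + (-215 - 134))/(-280471) = (-102965 - 349)*(-1/280471) = -103314*(-1/280471) = 103314/280471 ≈ 0.36836)
(p - 431039)*(-197163 + ((-77302 + o(39, 309)) - 161769)) = (103314/280471 - 431039)*(-197163 + ((-77302 + (89 + 309 + 39)) - 161769)) = -120893836055*(-197163 + ((-77302 + 437) - 161769))/280471 = -120893836055*(-197163 + (-76865 - 161769))/280471 = -120893836055*(-197163 - 238634)/280471 = -120893836055/280471*(-435797) = 52685171071260835/280471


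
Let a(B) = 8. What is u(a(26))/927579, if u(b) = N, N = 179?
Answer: 179/927579 ≈ 0.00019298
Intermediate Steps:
u(b) = 179
u(a(26))/927579 = 179/927579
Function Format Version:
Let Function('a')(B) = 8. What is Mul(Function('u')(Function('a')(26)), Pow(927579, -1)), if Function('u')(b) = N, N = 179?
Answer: Rational(179, 927579) ≈ 0.00019298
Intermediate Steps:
Function('u')(b) = 179
Mul(Function('u')(Function('a')(26)), Pow(927579, -1)) = Mul(179, Pow(927579, -1)) = Mul(179, Rational(1, 927579)) = Rational(179, 927579)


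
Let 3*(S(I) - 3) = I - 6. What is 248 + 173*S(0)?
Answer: 421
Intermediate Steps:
S(I) = 1 + I/3 (S(I) = 3 + (I - 6)/3 = 3 + (-6 + I)/3 = 3 + (-2 + I/3) = 1 + I/3)
248 + 173*S(0) = 248 + 173*(1 + (⅓)*0) = 248 + 173*(1 + 0) = 248 + 173*1 = 248 + 173 = 421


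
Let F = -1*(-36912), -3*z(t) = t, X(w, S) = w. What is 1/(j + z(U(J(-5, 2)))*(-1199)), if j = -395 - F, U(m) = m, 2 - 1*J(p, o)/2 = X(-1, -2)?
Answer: -1/34909 ≈ -2.8646e-5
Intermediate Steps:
J(p, o) = 6 (J(p, o) = 4 - 2*(-1) = 4 + 2 = 6)
z(t) = -t/3
F = 36912
j = -37307 (j = -395 - 1*36912 = -395 - 36912 = -37307)
1/(j + z(U(J(-5, 2)))*(-1199)) = 1/(-37307 - 1/3*6*(-1199)) = 1/(-37307 - 2*(-1199)) = 1/(-37307 + 2398) = 1/(-34909) = -1/34909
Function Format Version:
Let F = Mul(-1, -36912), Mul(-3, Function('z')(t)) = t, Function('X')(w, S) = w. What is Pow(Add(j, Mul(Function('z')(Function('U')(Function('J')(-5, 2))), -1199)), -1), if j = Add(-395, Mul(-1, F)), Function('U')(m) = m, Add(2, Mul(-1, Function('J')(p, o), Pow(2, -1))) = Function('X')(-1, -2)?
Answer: Rational(-1, 34909) ≈ -2.8646e-5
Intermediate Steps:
Function('J')(p, o) = 6 (Function('J')(p, o) = Add(4, Mul(-2, -1)) = Add(4, 2) = 6)
Function('z')(t) = Mul(Rational(-1, 3), t)
F = 36912
j = -37307 (j = Add(-395, Mul(-1, 36912)) = Add(-395, -36912) = -37307)
Pow(Add(j, Mul(Function('z')(Function('U')(Function('J')(-5, 2))), -1199)), -1) = Pow(Add(-37307, Mul(Mul(Rational(-1, 3), 6), -1199)), -1) = Pow(Add(-37307, Mul(-2, -1199)), -1) = Pow(Add(-37307, 2398), -1) = Pow(-34909, -1) = Rational(-1, 34909)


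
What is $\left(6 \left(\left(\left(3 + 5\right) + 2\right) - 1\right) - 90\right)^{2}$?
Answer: $1296$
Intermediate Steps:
$\left(6 \left(\left(\left(3 + 5\right) + 2\right) - 1\right) - 90\right)^{2} = \left(6 \left(\left(8 + 2\right) - 1\right) - 90\right)^{2} = \left(6 \left(10 - 1\right) - 90\right)^{2} = \left(6 \cdot 9 - 90\right)^{2} = \left(54 - 90\right)^{2} = \left(-36\right)^{2} = 1296$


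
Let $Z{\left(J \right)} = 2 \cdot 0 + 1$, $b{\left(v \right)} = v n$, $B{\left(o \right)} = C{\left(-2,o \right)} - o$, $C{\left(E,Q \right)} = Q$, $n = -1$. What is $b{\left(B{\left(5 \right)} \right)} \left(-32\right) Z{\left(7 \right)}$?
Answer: $0$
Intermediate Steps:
$B{\left(o \right)} = 0$ ($B{\left(o \right)} = o - o = 0$)
$b{\left(v \right)} = - v$ ($b{\left(v \right)} = v \left(-1\right) = - v$)
$Z{\left(J \right)} = 1$ ($Z{\left(J \right)} = 0 + 1 = 1$)
$b{\left(B{\left(5 \right)} \right)} \left(-32\right) Z{\left(7 \right)} = \left(-1\right) 0 \left(-32\right) 1 = 0 \left(-32\right) 1 = 0 \cdot 1 = 0$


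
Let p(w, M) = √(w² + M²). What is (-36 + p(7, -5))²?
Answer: (36 - √74)² ≈ 750.63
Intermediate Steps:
p(w, M) = √(M² + w²)
(-36 + p(7, -5))² = (-36 + √((-5)² + 7²))² = (-36 + √(25 + 49))² = (-36 + √74)²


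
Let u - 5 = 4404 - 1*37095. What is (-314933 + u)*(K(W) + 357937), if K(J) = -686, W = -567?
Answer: -124187235369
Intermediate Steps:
u = -32686 (u = 5 + (4404 - 1*37095) = 5 + (4404 - 37095) = 5 - 32691 = -32686)
(-314933 + u)*(K(W) + 357937) = (-314933 - 32686)*(-686 + 357937) = -347619*357251 = -124187235369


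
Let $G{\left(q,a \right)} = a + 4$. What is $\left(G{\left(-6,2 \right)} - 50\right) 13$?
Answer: $-572$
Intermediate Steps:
$G{\left(q,a \right)} = 4 + a$
$\left(G{\left(-6,2 \right)} - 50\right) 13 = \left(\left(4 + 2\right) - 50\right) 13 = \left(6 - 50\right) 13 = \left(-44\right) 13 = -572$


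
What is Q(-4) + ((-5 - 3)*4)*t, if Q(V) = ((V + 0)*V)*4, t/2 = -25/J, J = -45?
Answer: 256/9 ≈ 28.444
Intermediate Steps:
t = 10/9 (t = 2*(-25/(-45)) = 2*(-25*(-1/45)) = 2*(5/9) = 10/9 ≈ 1.1111)
Q(V) = 4*V² (Q(V) = (V*V)*4 = V²*4 = 4*V²)
Q(-4) + ((-5 - 3)*4)*t = 4*(-4)² + ((-5 - 3)*4)*(10/9) = 4*16 - 8*4*(10/9) = 64 - 32*10/9 = 64 - 320/9 = 256/9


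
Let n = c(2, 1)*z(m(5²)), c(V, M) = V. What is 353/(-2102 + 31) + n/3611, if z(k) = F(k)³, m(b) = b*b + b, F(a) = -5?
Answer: -1792433/7478381 ≈ -0.23968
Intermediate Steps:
m(b) = b + b² (m(b) = b² + b = b + b²)
z(k) = -125 (z(k) = (-5)³ = -125)
n = -250 (n = 2*(-125) = -250)
353/(-2102 + 31) + n/3611 = 353/(-2102 + 31) - 250/3611 = 353/(-2071) - 250*1/3611 = 353*(-1/2071) - 250/3611 = -353/2071 - 250/3611 = -1792433/7478381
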